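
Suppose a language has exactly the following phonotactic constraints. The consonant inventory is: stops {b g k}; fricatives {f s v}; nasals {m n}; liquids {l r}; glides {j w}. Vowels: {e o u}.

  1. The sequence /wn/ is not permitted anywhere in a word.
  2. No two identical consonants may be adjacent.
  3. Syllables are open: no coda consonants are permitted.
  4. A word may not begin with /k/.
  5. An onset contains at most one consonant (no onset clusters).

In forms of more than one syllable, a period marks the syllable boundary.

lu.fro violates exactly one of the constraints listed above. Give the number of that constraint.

lu.fro: syllable 2 onset /fr/ has 2 consonants (> 1).
This is a violation of constraint 5: "An onset contains at most one consonant (no onset clusters)."
The remaining constraints (1, 2, 3, 4) are satisfied.

5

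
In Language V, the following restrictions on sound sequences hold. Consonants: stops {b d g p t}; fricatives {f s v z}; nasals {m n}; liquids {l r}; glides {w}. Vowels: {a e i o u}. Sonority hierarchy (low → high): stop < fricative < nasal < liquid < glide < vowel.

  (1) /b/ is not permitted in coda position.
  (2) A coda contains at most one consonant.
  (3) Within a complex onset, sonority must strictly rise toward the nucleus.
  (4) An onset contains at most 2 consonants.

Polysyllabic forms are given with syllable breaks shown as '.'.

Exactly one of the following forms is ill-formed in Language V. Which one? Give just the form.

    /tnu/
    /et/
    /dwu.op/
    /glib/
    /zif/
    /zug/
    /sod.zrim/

/glib/

/tnu/ — σ1 onset /tn/ (1→3 rises), coda /∅/ ok → well-formed
/et/ — σ1 onset /∅/, coda /t/ ok → well-formed
/dwu.op/ — σ1 onset /dw/ (1→5 rises), coda /∅/ ok; σ2 onset /∅/, coda /p/ ok → well-formed
/glib/ — violates constraint 1: syllable 1 coda contains /b/ → ill-formed
/zif/ — σ1 onset /z/, coda /f/ ok → well-formed
/zug/ — σ1 onset /z/, coda /g/ ok → well-formed
/sod.zrim/ — σ1 onset /s/, coda /d/ ok; σ2 onset /zr/ (2→4 rises), coda /m/ ok → well-formed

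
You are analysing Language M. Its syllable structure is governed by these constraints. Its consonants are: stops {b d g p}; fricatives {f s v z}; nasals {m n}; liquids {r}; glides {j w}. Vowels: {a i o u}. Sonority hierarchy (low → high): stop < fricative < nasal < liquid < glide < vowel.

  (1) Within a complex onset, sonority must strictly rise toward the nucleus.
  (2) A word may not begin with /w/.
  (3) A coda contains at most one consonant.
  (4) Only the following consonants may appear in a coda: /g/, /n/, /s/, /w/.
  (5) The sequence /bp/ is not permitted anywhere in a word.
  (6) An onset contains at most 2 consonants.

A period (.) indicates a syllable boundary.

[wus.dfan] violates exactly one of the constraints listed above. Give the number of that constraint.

2

[wus.dfan]: word begins with /w/.
This is a violation of constraint 2: "A word may not begin with /w/."
The remaining constraints (1, 3, 4, 5, 6) are satisfied.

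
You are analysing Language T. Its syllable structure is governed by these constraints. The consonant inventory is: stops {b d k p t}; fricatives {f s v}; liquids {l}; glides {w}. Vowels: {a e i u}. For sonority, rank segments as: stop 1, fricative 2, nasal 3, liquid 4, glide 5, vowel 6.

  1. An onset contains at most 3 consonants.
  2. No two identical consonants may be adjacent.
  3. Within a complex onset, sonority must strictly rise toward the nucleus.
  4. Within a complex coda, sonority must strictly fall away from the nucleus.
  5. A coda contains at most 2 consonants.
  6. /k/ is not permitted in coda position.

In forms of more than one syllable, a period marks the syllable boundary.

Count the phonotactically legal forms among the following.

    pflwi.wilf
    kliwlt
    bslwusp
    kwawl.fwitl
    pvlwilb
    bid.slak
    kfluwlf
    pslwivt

pflwi.wilf — violates constraint 1: syllable 1 onset /pflw/ has 4 consonants (> 3) → phonotactically illegal
kliwlt — violates constraint 5: syllable 1 coda /wlt/ has 3 consonants (> 2) → phonotactically illegal
bslwusp — violates constraint 1: syllable 1 onset /bslw/ has 4 consonants (> 3) → phonotactically illegal
kwawl.fwitl — violates constraint 4: syllable 2 coda /tl/: /t/ (stop, 1) → /l/ (liquid, 4) does not fall → phonotactically illegal
pvlwilb — violates constraint 1: syllable 1 onset /pvlw/ has 4 consonants (> 3) → phonotactically illegal
bid.slak — violates constraint 6: syllable 2 coda contains /k/ → phonotactically illegal
kfluwlf — violates constraint 5: syllable 1 coda /wlf/ has 3 consonants (> 2) → phonotactically illegal
pslwivt — violates constraint 1: syllable 1 onset /pslw/ has 4 consonants (> 3) → phonotactically illegal
No form is phonotactically legal → 0.

0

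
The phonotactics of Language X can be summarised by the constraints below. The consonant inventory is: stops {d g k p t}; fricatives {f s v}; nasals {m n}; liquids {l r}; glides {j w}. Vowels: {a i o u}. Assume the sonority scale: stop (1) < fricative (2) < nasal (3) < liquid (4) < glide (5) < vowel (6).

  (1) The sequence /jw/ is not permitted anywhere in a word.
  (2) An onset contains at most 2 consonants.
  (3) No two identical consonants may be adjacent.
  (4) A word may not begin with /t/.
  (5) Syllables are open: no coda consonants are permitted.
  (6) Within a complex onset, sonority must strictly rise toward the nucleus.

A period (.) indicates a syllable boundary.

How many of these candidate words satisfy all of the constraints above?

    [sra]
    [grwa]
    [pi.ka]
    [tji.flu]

[sra] — σ1 onset /sr/ (2→4 rises), coda /∅/ ok → permitted
[grwa] — violates constraint 2: syllable 1 onset /grw/ has 3 consonants (> 2) → not permitted
[pi.ka] — σ1 onset /p/, coda /∅/ ok; σ2 onset /k/, coda /∅/ ok → permitted
[tji.flu] — violates constraint 4: word begins with /t/ → not permitted
Permitted: [sra], [pi.ka] → 2.

2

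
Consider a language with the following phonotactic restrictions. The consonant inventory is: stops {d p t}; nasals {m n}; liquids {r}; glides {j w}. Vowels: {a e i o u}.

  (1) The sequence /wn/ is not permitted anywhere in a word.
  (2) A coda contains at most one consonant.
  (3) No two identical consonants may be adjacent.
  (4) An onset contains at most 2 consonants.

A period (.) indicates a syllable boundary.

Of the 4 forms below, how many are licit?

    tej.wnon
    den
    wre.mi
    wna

2

tej.wnon — violates constraint 1: contains banned sequence /wn/ → illicit
den — σ1 onset /d/, coda /n/ ok → licit
wre.mi — σ1 onset /wr/ (2C), coda /∅/ ok; σ2 onset /m/, coda /∅/ ok → licit
wna — violates constraint 1: contains banned sequence /wn/ → illicit
Licit: den, wre.mi → 2.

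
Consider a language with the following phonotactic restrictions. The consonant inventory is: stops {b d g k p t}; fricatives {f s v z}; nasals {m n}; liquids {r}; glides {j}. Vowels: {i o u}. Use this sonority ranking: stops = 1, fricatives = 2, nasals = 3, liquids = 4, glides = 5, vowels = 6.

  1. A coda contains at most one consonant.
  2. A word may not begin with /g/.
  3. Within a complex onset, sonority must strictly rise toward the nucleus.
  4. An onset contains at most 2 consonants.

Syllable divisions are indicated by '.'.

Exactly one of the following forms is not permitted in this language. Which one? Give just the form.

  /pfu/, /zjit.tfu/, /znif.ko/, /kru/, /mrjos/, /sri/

/mrjos/

/pfu/ — σ1 onset /pf/ (1→2 rises), coda /∅/ ok → permitted
/zjit.tfu/ — σ1 onset /zj/ (2→5 rises), coda /t/ ok; σ2 onset /tf/ (1→2 rises), coda /∅/ ok → permitted
/znif.ko/ — σ1 onset /zn/ (2→3 rises), coda /f/ ok; σ2 onset /k/, coda /∅/ ok → permitted
/kru/ — σ1 onset /kr/ (1→4 rises), coda /∅/ ok → permitted
/mrjos/ — violates constraint 4: syllable 1 onset /mrj/ has 3 consonants (> 2) → not permitted
/sri/ — σ1 onset /sr/ (2→4 rises), coda /∅/ ok → permitted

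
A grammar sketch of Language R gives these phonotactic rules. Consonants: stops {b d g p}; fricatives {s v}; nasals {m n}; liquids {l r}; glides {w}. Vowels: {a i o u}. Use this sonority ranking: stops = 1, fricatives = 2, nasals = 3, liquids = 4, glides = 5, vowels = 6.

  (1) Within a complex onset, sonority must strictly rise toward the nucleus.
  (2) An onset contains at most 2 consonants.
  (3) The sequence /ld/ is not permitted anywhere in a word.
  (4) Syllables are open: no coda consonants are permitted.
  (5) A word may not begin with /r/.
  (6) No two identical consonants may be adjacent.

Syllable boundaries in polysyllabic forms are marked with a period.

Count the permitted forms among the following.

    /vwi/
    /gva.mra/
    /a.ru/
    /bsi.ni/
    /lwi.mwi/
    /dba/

/vwi/ — σ1 onset /vw/ (2→5 rises), coda /∅/ ok → permitted
/gva.mra/ — σ1 onset /gv/ (1→2 rises), coda /∅/ ok; σ2 onset /mr/ (3→4 rises), coda /∅/ ok → permitted
/a.ru/ — σ1 onset /∅/, coda /∅/ ok; σ2 onset /r/, coda /∅/ ok → permitted
/bsi.ni/ — σ1 onset /bs/ (1→2 rises), coda /∅/ ok; σ2 onset /n/, coda /∅/ ok → permitted
/lwi.mwi/ — σ1 onset /lw/ (4→5 rises), coda /∅/ ok; σ2 onset /mw/ (3→5 rises), coda /∅/ ok → permitted
/dba/ — violates constraint 1: syllable 1 onset /db/: /d/ (stop, 1) → /b/ (stop, 1) does not rise → not permitted
Permitted: /vwi/, /gva.mra/, /a.ru/, /bsi.ni/, /lwi.mwi/ → 5.

5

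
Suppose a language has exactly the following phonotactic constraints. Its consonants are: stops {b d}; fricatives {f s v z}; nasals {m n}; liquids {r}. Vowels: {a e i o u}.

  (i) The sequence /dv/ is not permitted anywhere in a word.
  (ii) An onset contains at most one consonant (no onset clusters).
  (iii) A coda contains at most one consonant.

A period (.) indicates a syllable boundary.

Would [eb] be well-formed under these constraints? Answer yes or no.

[eb] — σ1 onset /∅/, coda /b/ ok → well-formed

yes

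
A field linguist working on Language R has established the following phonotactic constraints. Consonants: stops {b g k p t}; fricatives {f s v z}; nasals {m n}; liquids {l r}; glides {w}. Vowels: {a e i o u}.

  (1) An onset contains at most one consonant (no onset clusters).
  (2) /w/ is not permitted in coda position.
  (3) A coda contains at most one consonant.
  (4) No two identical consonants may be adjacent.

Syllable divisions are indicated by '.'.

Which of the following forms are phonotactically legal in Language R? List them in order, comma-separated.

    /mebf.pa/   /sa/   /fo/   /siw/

/mebf.pa/ — violates constraint 3: syllable 1 coda /bf/ has 2 consonants (> 1) → phonotactically illegal
/sa/ — σ1 onset /s/, coda /∅/ ok → phonotactically legal
/fo/ — σ1 onset /f/, coda /∅/ ok → phonotactically legal
/siw/ — violates constraint 2: syllable 1 coda contains /w/ → phonotactically illegal

/sa/, /fo/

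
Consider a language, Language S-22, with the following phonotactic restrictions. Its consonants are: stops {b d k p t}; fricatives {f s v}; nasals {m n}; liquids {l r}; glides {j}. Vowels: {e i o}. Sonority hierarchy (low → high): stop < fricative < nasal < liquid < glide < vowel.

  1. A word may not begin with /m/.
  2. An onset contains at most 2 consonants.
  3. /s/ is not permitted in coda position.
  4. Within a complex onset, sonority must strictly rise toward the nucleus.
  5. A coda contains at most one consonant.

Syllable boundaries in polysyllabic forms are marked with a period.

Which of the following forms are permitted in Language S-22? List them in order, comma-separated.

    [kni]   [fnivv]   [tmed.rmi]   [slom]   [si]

[kni], [slom], [si]

[kni] — σ1 onset /kn/ (1→3 rises), coda /∅/ ok → permitted
[fnivv] — violates constraint 5: syllable 1 coda /vv/ has 2 consonants (> 1) → not permitted
[tmed.rmi] — violates constraint 4: syllable 2 onset /rm/: /r/ (liquid, 4) → /m/ (nasal, 3) does not rise → not permitted
[slom] — σ1 onset /sl/ (2→4 rises), coda /m/ ok → permitted
[si] — σ1 onset /s/, coda /∅/ ok → permitted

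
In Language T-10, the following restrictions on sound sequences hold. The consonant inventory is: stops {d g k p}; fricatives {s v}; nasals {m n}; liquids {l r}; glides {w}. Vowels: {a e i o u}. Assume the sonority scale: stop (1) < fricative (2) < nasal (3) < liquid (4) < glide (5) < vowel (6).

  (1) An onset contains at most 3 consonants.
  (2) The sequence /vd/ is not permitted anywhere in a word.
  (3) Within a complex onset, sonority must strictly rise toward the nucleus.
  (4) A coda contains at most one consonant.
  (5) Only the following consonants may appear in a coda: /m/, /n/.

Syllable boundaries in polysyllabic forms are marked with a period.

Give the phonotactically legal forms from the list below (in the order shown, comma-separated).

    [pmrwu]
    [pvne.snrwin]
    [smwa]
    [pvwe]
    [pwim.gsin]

[pmrwu] — violates constraint 1: syllable 1 onset /pmrw/ has 4 consonants (> 3) → phonotactically illegal
[pvne.snrwin] — violates constraint 1: syllable 2 onset /snrw/ has 4 consonants (> 3) → phonotactically illegal
[smwa] — σ1 onset /smw/ (2→3→5 rises), coda /∅/ ok → phonotactically legal
[pvwe] — σ1 onset /pvw/ (1→2→5 rises), coda /∅/ ok → phonotactically legal
[pwim.gsin] — σ1 onset /pw/ (1→5 rises), coda /m/ ok; σ2 onset /gs/ (1→2 rises), coda /n/ ok → phonotactically legal

[smwa], [pvwe], [pwim.gsin]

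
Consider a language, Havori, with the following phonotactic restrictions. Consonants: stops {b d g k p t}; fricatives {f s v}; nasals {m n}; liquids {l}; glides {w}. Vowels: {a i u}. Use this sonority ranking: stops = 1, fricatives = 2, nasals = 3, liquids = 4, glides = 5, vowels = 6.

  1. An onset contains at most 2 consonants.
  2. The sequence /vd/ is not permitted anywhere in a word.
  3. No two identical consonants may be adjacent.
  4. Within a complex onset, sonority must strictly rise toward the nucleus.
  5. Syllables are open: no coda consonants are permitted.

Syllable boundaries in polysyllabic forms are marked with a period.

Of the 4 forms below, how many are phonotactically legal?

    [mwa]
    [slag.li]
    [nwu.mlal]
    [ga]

[mwa] — σ1 onset /mw/ (3→5 rises), coda /∅/ ok → phonotactically legal
[slag.li] — violates constraint 5: syllable 1 coda /g/ has 1 consonant (> 0) → phonotactically illegal
[nwu.mlal] — violates constraint 5: syllable 2 coda /l/ has 1 consonant (> 0) → phonotactically illegal
[ga] — σ1 onset /g/, coda /∅/ ok → phonotactically legal
Phonotactically legal: [mwa], [ga] → 2.

2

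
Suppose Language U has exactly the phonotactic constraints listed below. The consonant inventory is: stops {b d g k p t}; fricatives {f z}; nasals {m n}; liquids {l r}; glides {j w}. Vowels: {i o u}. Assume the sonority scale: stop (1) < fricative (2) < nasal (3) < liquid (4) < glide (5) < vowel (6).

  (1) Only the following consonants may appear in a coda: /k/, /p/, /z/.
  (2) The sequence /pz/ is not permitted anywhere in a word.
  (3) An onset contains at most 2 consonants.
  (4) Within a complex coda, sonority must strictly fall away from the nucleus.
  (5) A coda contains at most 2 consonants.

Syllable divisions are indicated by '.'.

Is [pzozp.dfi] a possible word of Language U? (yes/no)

[pzozp.dfi] — violates constraint 2: contains banned sequence /pz/ → ill-formed

no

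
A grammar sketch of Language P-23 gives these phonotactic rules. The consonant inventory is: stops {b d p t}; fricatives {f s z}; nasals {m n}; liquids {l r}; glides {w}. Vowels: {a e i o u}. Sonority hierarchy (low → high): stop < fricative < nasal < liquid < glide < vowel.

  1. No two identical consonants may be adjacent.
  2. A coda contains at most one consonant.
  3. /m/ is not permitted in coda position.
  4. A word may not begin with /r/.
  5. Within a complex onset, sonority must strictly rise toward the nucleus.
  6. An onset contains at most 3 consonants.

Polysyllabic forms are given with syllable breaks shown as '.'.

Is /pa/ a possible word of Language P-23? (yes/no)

/pa/ — σ1 onset /p/, coda /∅/ ok → licit

yes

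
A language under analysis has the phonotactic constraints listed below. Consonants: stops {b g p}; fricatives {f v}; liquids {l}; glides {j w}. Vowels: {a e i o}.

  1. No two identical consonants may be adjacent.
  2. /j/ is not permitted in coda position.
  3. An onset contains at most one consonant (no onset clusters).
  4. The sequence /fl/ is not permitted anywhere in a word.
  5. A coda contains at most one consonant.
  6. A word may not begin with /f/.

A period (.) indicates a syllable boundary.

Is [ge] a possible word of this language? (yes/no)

[ge] — σ1 onset /g/, coda /∅/ ok → licit

yes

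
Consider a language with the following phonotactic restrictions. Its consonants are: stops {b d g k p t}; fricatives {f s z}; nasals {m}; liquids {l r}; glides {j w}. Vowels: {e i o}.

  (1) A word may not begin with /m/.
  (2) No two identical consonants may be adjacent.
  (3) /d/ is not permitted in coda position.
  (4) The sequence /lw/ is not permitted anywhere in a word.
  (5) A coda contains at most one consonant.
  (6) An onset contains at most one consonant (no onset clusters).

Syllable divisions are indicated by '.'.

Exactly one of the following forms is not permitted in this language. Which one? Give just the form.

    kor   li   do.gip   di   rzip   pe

kor — σ1 onset /k/, coda /r/ ok → permitted
li — σ1 onset /l/, coda /∅/ ok → permitted
do.gip — σ1 onset /d/, coda /∅/ ok; σ2 onset /g/, coda /p/ ok → permitted
di — σ1 onset /d/, coda /∅/ ok → permitted
rzip — violates constraint 6: syllable 1 onset /rz/ has 2 consonants (> 1) → not permitted
pe — σ1 onset /p/, coda /∅/ ok → permitted

rzip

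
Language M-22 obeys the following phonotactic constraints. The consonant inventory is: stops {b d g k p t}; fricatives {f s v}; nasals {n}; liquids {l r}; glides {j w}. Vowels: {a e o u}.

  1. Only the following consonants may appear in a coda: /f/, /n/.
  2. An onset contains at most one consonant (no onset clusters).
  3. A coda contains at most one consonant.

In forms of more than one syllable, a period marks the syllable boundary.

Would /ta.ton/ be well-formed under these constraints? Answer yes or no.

yes

/ta.ton/ — σ1 onset /t/, coda /∅/ ok; σ2 onset /t/, coda /n/ ok → well-formed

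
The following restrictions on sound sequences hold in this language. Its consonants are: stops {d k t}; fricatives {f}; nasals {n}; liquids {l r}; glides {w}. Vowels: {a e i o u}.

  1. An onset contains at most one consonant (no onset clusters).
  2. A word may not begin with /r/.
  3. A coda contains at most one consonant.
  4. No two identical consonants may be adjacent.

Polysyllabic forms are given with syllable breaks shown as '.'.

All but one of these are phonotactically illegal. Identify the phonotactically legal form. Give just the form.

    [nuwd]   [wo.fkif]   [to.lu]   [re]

[nuwd] — violates constraint 3: syllable 1 coda /wd/ has 2 consonants (> 1) → phonotactically illegal
[wo.fkif] — violates constraint 1: syllable 2 onset /fk/ has 2 consonants (> 1) → phonotactically illegal
[to.lu] — σ1 onset /t/, coda /∅/ ok; σ2 onset /l/, coda /∅/ ok → phonotactically legal
[re] — violates constraint 2: word begins with /r/ → phonotactically illegal

[to.lu]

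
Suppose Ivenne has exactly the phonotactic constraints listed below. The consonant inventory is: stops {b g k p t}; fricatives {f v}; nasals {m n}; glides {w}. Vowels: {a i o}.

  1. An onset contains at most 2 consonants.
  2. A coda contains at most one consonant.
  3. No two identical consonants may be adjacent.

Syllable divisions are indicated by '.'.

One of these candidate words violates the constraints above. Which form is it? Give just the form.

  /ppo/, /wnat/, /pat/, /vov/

/ppo/ — violates constraint 3: adjacent identical consonants /pp/ → phonotactically illegal
/wnat/ — σ1 onset /wn/ (2C), coda /t/ ok → phonotactically legal
/pat/ — σ1 onset /p/, coda /t/ ok → phonotactically legal
/vov/ — σ1 onset /v/, coda /v/ ok → phonotactically legal

/ppo/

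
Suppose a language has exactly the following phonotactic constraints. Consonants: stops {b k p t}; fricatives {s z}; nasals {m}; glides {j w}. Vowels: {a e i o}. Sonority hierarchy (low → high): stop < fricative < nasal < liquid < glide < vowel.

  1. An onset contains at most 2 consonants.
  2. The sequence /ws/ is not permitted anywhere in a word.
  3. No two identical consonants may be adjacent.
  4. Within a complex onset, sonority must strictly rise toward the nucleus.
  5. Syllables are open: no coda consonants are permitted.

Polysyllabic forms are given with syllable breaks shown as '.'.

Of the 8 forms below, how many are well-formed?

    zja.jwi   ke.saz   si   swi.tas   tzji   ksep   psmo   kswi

zja.jwi — violates constraint 4: syllable 2 onset /jw/: /j/ (glide, 5) → /w/ (glide, 5) does not rise → ill-formed
ke.saz — violates constraint 5: syllable 2 coda /z/ has 1 consonant (> 0) → ill-formed
si — σ1 onset /s/, coda /∅/ ok → well-formed
swi.tas — violates constraint 5: syllable 2 coda /s/ has 1 consonant (> 0) → ill-formed
tzji — violates constraint 1: syllable 1 onset /tzj/ has 3 consonants (> 2) → ill-formed
ksep — violates constraint 5: syllable 1 coda /p/ has 1 consonant (> 0) → ill-formed
psmo — violates constraint 1: syllable 1 onset /psm/ has 3 consonants (> 2) → ill-formed
kswi — violates constraint 1: syllable 1 onset /ksw/ has 3 consonants (> 2) → ill-formed
Well-formed: si → 1.

1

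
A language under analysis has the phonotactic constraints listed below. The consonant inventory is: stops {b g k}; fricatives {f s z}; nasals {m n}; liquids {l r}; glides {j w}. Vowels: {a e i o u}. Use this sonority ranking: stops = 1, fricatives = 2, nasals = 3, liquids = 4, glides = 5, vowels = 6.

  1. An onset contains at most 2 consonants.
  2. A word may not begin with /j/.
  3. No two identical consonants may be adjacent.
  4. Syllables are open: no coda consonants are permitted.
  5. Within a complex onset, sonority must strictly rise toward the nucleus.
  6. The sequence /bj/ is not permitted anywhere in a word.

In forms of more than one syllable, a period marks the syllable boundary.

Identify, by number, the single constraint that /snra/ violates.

/snra/: syllable 1 onset /snr/ has 3 consonants (> 2).
This is a violation of constraint 1: "An onset contains at most 2 consonants."
The remaining constraints (2, 3, 4, 5, 6) are satisfied.

1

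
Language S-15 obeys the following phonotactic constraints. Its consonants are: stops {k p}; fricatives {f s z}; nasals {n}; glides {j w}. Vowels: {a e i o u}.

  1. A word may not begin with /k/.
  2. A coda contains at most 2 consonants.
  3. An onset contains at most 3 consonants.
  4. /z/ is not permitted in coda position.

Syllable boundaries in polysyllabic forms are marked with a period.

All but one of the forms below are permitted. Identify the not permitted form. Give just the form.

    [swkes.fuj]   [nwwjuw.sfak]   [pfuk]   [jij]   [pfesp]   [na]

[swkes.fuj] — σ1 onset /swk/ (3C), coda /s/ ok; σ2 onset /f/, coda /j/ ok → permitted
[nwwjuw.sfak] — violates constraint 3: syllable 1 onset /nwwj/ has 4 consonants (> 3) → not permitted
[pfuk] — σ1 onset /pf/ (2C), coda /k/ ok → permitted
[jij] — σ1 onset /j/, coda /j/ ok → permitted
[pfesp] — σ1 onset /pf/ (2C), coda /sp/ (2C) ok → permitted
[na] — σ1 onset /n/, coda /∅/ ok → permitted

[nwwjuw.sfak]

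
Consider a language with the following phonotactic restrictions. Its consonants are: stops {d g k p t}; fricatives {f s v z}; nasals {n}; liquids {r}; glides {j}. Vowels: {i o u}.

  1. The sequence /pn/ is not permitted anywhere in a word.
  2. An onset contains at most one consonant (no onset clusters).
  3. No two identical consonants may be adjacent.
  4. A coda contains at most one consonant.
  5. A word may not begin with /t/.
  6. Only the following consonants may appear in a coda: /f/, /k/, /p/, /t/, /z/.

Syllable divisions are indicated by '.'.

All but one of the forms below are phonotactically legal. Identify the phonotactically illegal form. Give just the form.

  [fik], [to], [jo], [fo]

[to]

[fik] — σ1 onset /f/, coda /k/ ok → phonotactically legal
[to] — violates constraint 5: word begins with /t/ → phonotactically illegal
[jo] — σ1 onset /j/, coda /∅/ ok → phonotactically legal
[fo] — σ1 onset /f/, coda /∅/ ok → phonotactically legal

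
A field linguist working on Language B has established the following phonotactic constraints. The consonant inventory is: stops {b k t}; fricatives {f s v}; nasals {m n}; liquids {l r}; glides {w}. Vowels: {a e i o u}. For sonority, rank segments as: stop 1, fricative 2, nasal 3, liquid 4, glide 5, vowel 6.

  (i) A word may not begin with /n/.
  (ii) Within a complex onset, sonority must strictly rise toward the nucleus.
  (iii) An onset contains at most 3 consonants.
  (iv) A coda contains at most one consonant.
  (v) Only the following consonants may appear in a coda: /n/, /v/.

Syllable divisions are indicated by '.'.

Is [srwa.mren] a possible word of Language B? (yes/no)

yes

[srwa.mren] — σ1 onset /srw/ (2→4→5 rises), coda /∅/ ok; σ2 onset /mr/ (3→4 rises), coda /n/ ok → well-formed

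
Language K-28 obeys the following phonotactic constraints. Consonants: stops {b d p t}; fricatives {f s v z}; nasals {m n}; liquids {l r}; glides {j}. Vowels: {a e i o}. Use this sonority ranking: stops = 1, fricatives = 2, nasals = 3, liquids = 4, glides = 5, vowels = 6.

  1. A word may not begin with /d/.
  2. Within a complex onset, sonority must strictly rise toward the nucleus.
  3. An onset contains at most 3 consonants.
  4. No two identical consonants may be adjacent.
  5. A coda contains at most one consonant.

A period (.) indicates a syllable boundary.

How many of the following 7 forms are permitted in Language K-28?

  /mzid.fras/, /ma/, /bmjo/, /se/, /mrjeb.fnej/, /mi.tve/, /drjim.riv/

5

/mzid.fras/ — violates constraint 2: syllable 1 onset /mz/: /m/ (nasal, 3) → /z/ (fricative, 2) does not rise → not permitted
/ma/ — σ1 onset /m/, coda /∅/ ok → permitted
/bmjo/ — σ1 onset /bmj/ (1→3→5 rises), coda /∅/ ok → permitted
/se/ — σ1 onset /s/, coda /∅/ ok → permitted
/mrjeb.fnej/ — σ1 onset /mrj/ (3→4→5 rises), coda /b/ ok; σ2 onset /fn/ (2→3 rises), coda /j/ ok → permitted
/mi.tve/ — σ1 onset /m/, coda /∅/ ok; σ2 onset /tv/ (1→2 rises), coda /∅/ ok → permitted
/drjim.riv/ — violates constraint 1: word begins with /d/ → not permitted
Permitted: /ma/, /bmjo/, /se/, /mrjeb.fnej/, /mi.tve/ → 5.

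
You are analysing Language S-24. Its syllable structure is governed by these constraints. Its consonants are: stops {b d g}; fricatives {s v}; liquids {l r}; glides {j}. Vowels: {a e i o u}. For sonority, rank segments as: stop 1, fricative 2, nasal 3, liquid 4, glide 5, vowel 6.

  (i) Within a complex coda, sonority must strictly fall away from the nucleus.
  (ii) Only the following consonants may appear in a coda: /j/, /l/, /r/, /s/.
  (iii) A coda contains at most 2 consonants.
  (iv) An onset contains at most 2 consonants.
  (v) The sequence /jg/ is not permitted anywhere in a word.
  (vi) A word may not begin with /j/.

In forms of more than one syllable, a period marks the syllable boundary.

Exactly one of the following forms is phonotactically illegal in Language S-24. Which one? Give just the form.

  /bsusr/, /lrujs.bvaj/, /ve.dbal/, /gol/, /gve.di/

/bsusr/ — violates constraint (i): syllable 1 coda /sr/: /s/ (fricative, 2) → /r/ (liquid, 4) does not fall → phonotactically illegal
/lrujs.bvaj/ — σ1 onset /lr/ (2C), coda /js/ (5→2 falls) ok; σ2 onset /bv/ (2C), coda /j/ ok → phonotactically legal
/ve.dbal/ — σ1 onset /v/, coda /∅/ ok; σ2 onset /db/ (2C), coda /l/ ok → phonotactically legal
/gol/ — σ1 onset /g/, coda /l/ ok → phonotactically legal
/gve.di/ — σ1 onset /gv/ (2C), coda /∅/ ok; σ2 onset /d/, coda /∅/ ok → phonotactically legal

/bsusr/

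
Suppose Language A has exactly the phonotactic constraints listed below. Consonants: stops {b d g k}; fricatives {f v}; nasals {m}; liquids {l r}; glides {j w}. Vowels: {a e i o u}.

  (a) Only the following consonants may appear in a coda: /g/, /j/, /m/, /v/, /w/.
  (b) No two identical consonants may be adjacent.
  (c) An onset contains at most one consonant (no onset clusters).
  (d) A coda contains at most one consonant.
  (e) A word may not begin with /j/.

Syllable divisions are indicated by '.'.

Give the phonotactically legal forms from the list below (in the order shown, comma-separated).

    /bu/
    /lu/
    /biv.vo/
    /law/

/bu/ — σ1 onset /b/, coda /∅/ ok → phonotactically legal
/lu/ — σ1 onset /l/, coda /∅/ ok → phonotactically legal
/biv.vo/ — violates constraint (b): adjacent identical consonants /vv/ → phonotactically illegal
/law/ — σ1 onset /l/, coda /w/ ok → phonotactically legal

/bu/, /lu/, /law/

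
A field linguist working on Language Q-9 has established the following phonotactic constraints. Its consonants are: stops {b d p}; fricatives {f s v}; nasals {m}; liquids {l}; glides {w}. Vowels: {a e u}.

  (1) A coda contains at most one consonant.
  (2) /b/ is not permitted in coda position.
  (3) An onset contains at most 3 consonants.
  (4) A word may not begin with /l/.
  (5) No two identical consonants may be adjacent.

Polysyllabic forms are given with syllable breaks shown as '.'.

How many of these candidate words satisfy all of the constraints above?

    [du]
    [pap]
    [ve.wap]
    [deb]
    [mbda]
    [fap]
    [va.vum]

[du] — σ1 onset /d/, coda /∅/ ok → phonotactically legal
[pap] — σ1 onset /p/, coda /p/ ok → phonotactically legal
[ve.wap] — σ1 onset /v/, coda /∅/ ok; σ2 onset /w/, coda /p/ ok → phonotactically legal
[deb] — violates constraint 2: syllable 1 coda contains /b/ → phonotactically illegal
[mbda] — σ1 onset /mbd/ (3C), coda /∅/ ok → phonotactically legal
[fap] — σ1 onset /f/, coda /p/ ok → phonotactically legal
[va.vum] — σ1 onset /v/, coda /∅/ ok; σ2 onset /v/, coda /m/ ok → phonotactically legal
Phonotactically legal: [du], [pap], [ve.wap], [mbda], [fap], [va.vum] → 6.

6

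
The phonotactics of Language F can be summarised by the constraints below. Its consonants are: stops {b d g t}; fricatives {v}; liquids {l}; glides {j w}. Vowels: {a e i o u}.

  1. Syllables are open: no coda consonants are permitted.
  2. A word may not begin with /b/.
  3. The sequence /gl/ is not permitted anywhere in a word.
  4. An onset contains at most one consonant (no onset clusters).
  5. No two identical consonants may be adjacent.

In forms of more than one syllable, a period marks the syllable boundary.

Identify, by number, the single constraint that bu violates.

2

bu: word begins with /b/.
This is a violation of constraint 2: "A word may not begin with /b/."
The remaining constraints (1, 3, 4, 5) are satisfied.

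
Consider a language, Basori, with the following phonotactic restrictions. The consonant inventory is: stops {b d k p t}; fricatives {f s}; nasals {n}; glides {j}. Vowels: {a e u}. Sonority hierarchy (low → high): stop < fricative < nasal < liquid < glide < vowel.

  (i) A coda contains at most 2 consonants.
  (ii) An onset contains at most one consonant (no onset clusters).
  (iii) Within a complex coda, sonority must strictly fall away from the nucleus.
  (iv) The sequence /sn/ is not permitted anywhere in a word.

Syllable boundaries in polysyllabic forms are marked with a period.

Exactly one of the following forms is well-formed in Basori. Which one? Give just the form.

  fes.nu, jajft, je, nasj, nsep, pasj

je

fes.nu — violates constraint (iv): contains banned sequence /sn/ → ill-formed
jajft — violates constraint (i): syllable 1 coda /jft/ has 3 consonants (> 2) → ill-formed
je — σ1 onset /j/, coda /∅/ ok → well-formed
nasj — violates constraint (iii): syllable 1 coda /sj/: /s/ (fricative, 2) → /j/ (glide, 5) does not fall → ill-formed
nsep — violates constraint (ii): syllable 1 onset /ns/ has 2 consonants (> 1) → ill-formed
pasj — violates constraint (iii): syllable 1 coda /sj/: /s/ (fricative, 2) → /j/ (glide, 5) does not fall → ill-formed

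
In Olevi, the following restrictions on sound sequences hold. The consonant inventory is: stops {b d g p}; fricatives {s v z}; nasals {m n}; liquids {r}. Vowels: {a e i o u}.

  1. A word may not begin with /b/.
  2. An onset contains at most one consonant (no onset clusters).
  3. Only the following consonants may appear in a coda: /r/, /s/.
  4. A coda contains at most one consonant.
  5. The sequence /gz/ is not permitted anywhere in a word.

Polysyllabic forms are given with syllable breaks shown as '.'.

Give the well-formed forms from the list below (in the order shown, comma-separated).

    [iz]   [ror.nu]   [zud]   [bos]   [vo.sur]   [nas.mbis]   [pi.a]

[ror.nu], [vo.sur], [pi.a]

[iz] — violates constraint 3: syllable 1 coda contains /z/, which is not a licensed coda consonant → ill-formed
[ror.nu] — σ1 onset /r/, coda /r/ ok; σ2 onset /n/, coda /∅/ ok → well-formed
[zud] — violates constraint 3: syllable 1 coda contains /d/, which is not a licensed coda consonant → ill-formed
[bos] — violates constraint 1: word begins with /b/ → ill-formed
[vo.sur] — σ1 onset /v/, coda /∅/ ok; σ2 onset /s/, coda /r/ ok → well-formed
[nas.mbis] — violates constraint 2: syllable 2 onset /mb/ has 2 consonants (> 1) → ill-formed
[pi.a] — σ1 onset /p/, coda /∅/ ok; σ2 onset /∅/, coda /∅/ ok → well-formed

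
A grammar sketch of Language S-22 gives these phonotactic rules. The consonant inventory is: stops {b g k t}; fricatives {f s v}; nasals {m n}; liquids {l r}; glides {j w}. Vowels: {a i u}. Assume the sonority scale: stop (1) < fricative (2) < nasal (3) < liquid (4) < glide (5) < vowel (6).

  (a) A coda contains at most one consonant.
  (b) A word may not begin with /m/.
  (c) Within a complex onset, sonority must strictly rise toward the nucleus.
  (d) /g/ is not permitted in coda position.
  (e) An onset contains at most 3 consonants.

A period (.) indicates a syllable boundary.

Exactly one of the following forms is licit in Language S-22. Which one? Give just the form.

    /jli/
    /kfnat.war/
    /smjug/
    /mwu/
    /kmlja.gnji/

/kfnat.war/

/jli/ — violates constraint (c): syllable 1 onset /jl/: /j/ (glide, 5) → /l/ (liquid, 4) does not rise → illicit
/kfnat.war/ — σ1 onset /kfn/ (1→2→3 rises), coda /t/ ok; σ2 onset /w/, coda /r/ ok → licit
/smjug/ — violates constraint (d): syllable 1 coda contains /g/ → illicit
/mwu/ — violates constraint (b): word begins with /m/ → illicit
/kmlja.gnji/ — violates constraint (e): syllable 1 onset /kmlj/ has 4 consonants (> 3) → illicit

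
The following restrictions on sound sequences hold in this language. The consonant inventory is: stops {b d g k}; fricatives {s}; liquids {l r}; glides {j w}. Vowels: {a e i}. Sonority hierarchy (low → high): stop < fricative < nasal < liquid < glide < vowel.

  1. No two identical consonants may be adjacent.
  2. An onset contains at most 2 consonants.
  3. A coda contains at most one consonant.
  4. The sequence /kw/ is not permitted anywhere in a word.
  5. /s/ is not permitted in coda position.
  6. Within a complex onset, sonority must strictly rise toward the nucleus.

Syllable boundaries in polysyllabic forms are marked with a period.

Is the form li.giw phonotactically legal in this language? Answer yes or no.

li.giw — σ1 onset /l/, coda /∅/ ok; σ2 onset /g/, coda /w/ ok → phonotactically legal

yes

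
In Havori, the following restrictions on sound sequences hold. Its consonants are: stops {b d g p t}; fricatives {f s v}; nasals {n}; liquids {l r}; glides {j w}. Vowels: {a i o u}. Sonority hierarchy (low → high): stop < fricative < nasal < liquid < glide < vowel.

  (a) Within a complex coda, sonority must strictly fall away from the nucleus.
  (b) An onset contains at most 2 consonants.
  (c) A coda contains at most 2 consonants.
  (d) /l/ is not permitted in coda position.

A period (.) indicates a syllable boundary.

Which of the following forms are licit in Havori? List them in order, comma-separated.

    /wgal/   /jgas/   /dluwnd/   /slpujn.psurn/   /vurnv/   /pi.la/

/wgal/ — violates constraint (d): syllable 1 coda contains /l/ → illicit
/jgas/ — σ1 onset /jg/ (2C), coda /s/ ok → licit
/dluwnd/ — violates constraint (c): syllable 1 coda /wnd/ has 3 consonants (> 2) → illicit
/slpujn.psurn/ — violates constraint (b): syllable 1 onset /slp/ has 3 consonants (> 2) → illicit
/vurnv/ — violates constraint (c): syllable 1 coda /rnv/ has 3 consonants (> 2) → illicit
/pi.la/ — σ1 onset /p/, coda /∅/ ok; σ2 onset /l/, coda /∅/ ok → licit

/jgas/, /pi.la/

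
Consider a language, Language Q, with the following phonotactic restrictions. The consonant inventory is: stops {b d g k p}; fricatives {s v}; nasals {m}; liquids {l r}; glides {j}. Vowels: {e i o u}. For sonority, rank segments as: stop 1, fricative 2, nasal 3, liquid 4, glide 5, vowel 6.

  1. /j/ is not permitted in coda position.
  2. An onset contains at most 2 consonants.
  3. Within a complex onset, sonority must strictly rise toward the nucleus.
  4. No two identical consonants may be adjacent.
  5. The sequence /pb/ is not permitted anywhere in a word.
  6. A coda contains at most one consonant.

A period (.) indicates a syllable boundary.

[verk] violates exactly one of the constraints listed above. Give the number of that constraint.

6

[verk]: syllable 1 coda /rk/ has 2 consonants (> 1).
This is a violation of constraint 6: "A coda contains at most one consonant."
The remaining constraints (1, 2, 3, 4, 5) are satisfied.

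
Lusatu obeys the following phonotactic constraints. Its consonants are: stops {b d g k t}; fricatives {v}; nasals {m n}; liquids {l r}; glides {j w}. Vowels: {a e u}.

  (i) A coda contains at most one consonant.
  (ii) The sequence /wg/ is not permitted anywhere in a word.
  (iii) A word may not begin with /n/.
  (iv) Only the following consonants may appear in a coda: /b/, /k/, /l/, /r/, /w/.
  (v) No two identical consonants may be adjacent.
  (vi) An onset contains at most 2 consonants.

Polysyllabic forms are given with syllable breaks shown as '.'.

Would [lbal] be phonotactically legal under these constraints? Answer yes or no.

[lbal] — σ1 onset /lb/ (2C), coda /l/ ok → phonotactically legal

yes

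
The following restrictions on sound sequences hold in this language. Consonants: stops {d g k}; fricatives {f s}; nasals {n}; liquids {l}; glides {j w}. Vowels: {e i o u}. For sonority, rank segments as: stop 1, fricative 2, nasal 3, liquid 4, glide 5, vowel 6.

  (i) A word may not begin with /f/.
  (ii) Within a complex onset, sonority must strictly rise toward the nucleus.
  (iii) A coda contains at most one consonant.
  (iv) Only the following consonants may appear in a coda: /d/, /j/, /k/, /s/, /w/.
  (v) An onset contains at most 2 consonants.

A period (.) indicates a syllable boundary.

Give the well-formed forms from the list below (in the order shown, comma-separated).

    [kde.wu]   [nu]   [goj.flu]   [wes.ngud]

[nu], [goj.flu]

[kde.wu] — violates constraint (ii): syllable 1 onset /kd/: /k/ (stop, 1) → /d/ (stop, 1) does not rise → ill-formed
[nu] — σ1 onset /n/, coda /∅/ ok → well-formed
[goj.flu] — σ1 onset /g/, coda /j/ ok; σ2 onset /fl/ (2→4 rises), coda /∅/ ok → well-formed
[wes.ngud] — violates constraint (ii): syllable 2 onset /ng/: /n/ (nasal, 3) → /g/ (stop, 1) does not rise → ill-formed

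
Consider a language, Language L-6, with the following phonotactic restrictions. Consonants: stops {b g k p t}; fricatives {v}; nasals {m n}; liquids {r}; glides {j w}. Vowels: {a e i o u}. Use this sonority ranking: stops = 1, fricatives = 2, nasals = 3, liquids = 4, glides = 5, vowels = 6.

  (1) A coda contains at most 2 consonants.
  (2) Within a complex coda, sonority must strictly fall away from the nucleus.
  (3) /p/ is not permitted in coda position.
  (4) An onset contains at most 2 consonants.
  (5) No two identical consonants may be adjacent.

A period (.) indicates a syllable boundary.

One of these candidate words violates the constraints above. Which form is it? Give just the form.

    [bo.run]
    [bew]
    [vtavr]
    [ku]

[bo.run] — σ1 onset /b/, coda /∅/ ok; σ2 onset /r/, coda /n/ ok → permitted
[bew] — σ1 onset /b/, coda /w/ ok → permitted
[vtavr] — violates constraint 2: syllable 1 coda /vr/: /v/ (fricative, 2) → /r/ (liquid, 4) does not fall → not permitted
[ku] — σ1 onset /k/, coda /∅/ ok → permitted

[vtavr]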